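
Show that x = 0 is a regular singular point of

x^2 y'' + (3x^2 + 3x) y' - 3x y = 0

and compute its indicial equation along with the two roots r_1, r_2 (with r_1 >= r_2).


Divide by x^2 to reach normal form y'' + P_1(x) y' + P_2(x) y = 0 with P_1(x) = 3 + 3/x and P_2(x) = -3/x.
x = 0 is a singular point because the y'-coefficient 3 + 3/x has a pole at x = 0 and the y-coefficient -3/x has a pole at x = 0.
It is a regular singular point because x P_1(x) = p(x) = 3x + 3 and x^2 P_2(x) = q(x) = -3x are polynomials, hence analytic at x = 0.
p(0) = 3,  q(0) = 0.
Indicial equation: r(r-1) + p(0) r + q(0) = 0, i.e. r^2 + (p(0) - 1) r + q(0) = 0, i.e. r^2 + 2 r = 0.
Discriminant: (2)^2 - 4(0) = 4, so r = (-2 ± 2)/2.
Solving: r_1 = 0, r_2 = -2.

indicial: r^2 + 2 r = 0; roots r_1 = 0, r_2 = -2


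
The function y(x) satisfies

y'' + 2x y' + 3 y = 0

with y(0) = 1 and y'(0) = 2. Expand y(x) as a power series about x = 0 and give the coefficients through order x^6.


Ansatz: y(x) = sum_{n>=0} a_n x^n, so y'(x) = sum_{n>=1} n a_n x^(n-1) and y''(x) = sum_{n>=2} n(n-1) a_n x^(n-2).
Substitute into P(x) y'' + Q(x) y' + R(x) y = 0 with P(x) = 1, Q(x) = 2x, R(x) = 3, and match powers of x.
Initial conditions: a_0 = 1, a_1 = 2.
Setting the coefficient of each power of x to zero and solving order by order (substituting the coefficients already found):
  x^0: 2 a_2 + 3 a_0 = 0  ->  2 a_2 = -3 a_0 = -3  ->  a_2 = -3/2
  x^1: 6 a_3 + 5 a_1 = 0  ->  6 a_3 = -5 a_1 = -10  ->  a_3 = -5/3
  x^2: 12 a_4 + 7 a_2 = 0  ->  12 a_4 = -7 a_2 = 21/2  ->  a_4 = 7/8
  x^3: 20 a_5 + 9 a_3 = 0  ->  20 a_5 = -9 a_3 = 15  ->  a_5 = 3/4
  x^4: 30 a_6 + 11 a_4 = 0  ->  30 a_6 = -11 a_4 = -77/8  ->  a_6 = -77/240
Truncated series: y(x) = 1 + 2 x - (3/2) x^2 - (5/3) x^3 + (7/8) x^4 + (3/4) x^5 - (77/240) x^6 + O(x^7).

a_0 = 1; a_1 = 2; a_2 = -3/2; a_3 = -5/3; a_4 = 7/8; a_5 = 3/4; a_6 = -77/240


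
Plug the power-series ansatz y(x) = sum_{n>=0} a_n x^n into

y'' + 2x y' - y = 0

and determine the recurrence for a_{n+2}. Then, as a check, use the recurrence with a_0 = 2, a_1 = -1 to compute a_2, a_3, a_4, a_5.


Substitute y = sum_n a_n x^n.
y''(x) has coefficient (n+2)(n+1) a_{n+2} at x^n;
2 x y'(x) has coefficient 2 n a_n at x^n (shift);
-y(x) has coefficient -1 a_n at x^n.
Matching x^n: (n+2)(n+1) a_{n+2} + (2n - 1) a_n = 0.
Thus a_{n+2} = (-2n + 1) / ((n+1)(n+2)) * a_n.

Check with a_0 = 2, a_1 = -1 (apply the recurrence for n = 0, 1, 2, 3): a_0 = 2, a_1 = -1, a_2 = 1, a_3 = 1/6, a_4 = -1/4, a_5 = -1/24.

a_(n+2) = (-2n + 1) / ((n+1)(n+2)) * a_n; check: a_0 = 2, a_1 = -1, a_2 = 1, a_3 = 1/6, a_4 = -1/4, a_5 = -1/24


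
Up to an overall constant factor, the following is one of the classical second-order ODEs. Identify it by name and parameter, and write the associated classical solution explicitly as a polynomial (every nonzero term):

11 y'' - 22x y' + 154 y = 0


All three coefficients share the factor 11; dividing through by 11 gives  y'' - 2x y' + 14 y = 0.
This matches the Hermite equation y'' - 2x y' + 2n y = 0 with 2n = 14, so n = 7; the polynomial solution is H_7(x).
With y = sum_k a_k x^k, matching x^k gives (k+2)(k+1) a_{k+2} = 2(k - n) a_k = 2(k - 7) a_k. The right side vanishes at k = 7, so the series with the parity of 7 terminates at degree 7.
Standard normalization: leading coefficient of H_n is 2^n, so a_7 = 2^7 = 128. Work downward with a_k = (k+1)(k+2) a_{k+2} / (2(k - n)):
  a_5 = (6)(7)(128) / (2(5 - 7)) = 5376/(-4) = -1344
  a_3 = (4)(5)(-1344) / (2(3 - 7)) = -26880/(-8) = 3360
  a_1 = (2)(3)(3360) / (2(1 - 7)) = 20160/(-12) = -1680
Hence H_7(x) = 128 x^7 - 1344 x^5 + 3360 x^3 - 1680 x.

H_7(x); series = 128 x^7 - 1344 x^5 + 3360 x^3 - 1680 x


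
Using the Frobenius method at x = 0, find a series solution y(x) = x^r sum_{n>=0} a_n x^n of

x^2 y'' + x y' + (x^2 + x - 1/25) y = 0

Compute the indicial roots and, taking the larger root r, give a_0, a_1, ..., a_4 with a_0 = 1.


Write in Frobenius form y'' + (p(x)/x) y' + (q(x)/x^2) y = 0:
  p(x) = 1,  q(x) = x^2 + x - 1/25.
Indicial equation: r(r-1) + (1) r + (-1/25) = 0 -> roots r_1 = 1/5, r_2 = -1/5.
Take r = r_1 = 1/5. Let y(x) = x^r sum_{n>=0} a_n x^n with a_0 = 1.
Substitute y = x^r sum a_n x^n and match x^{r+n}. The recurrence is
  D(n) a_n + 1 a_{n-1} + 1 a_{n-2} = 0,  where D(n) = (r+n)(r+n-1) + (1)(r+n) + (-1/25).
  a_n = [-1 a_{n-1} - 1 a_{n-2}] / D(n).
Since the indicial polynomial factors as (r - r_1)(r - r_2), D(n) = (r_1 + n - r_1)(r_1 + n - r_2) = n(n + 2/5).
Evaluating step by step (a_0 = 1):
  n = 1: D(1) = 1(1 + 2/5) = 7/5; numerator = -1(1) = -1; a_1 = (-1)/(7/5) = -5/7
  n = 2: D(2) = 2(2 + 2/5) = 24/5; numerator = -1(-5/7) - 1(1) = -2/7; a_2 = (-2/7)/(24/5) = -5/84
  n = 3: D(3) = 3(3 + 2/5) = 51/5; numerator = -1(-5/84) - 1(-5/7) = 65/84; a_3 = (65/84)/(51/5) = 325/4284
  n = 4: D(4) = 4(4 + 2/5) = 88/5; numerator = -1(325/4284) - 1(-5/84) = -5/306; a_4 = (-5/306)/(88/5) = -25/26928

r = 1/5; a_0 = 1; a_1 = -5/7; a_2 = -5/84; a_3 = 325/4284; a_4 = -25/26928


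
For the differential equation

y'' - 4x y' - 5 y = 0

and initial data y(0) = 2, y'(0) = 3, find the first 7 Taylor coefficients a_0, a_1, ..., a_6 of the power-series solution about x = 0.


Ansatz: y(x) = sum_{n>=0} a_n x^n, so y'(x) = sum_{n>=1} n a_n x^(n-1) and y''(x) = sum_{n>=2} n(n-1) a_n x^(n-2).
Substitute into P(x) y'' + Q(x) y' + R(x) y = 0 with P(x) = 1, Q(x) = -4x, R(x) = -5, and match powers of x.
Initial conditions: a_0 = 2, a_1 = 3.
Setting the coefficient of each power of x to zero and solving order by order (substituting the coefficients already found):
  x^0: 2 a_2 - 5 a_0 = 0  ->  2 a_2 = 5 a_0 = 10  ->  a_2 = 5
  x^1: 6 a_3 - 9 a_1 = 0  ->  6 a_3 = 9 a_1 = 27  ->  a_3 = 9/2
  x^2: 12 a_4 - 13 a_2 = 0  ->  12 a_4 = 13 a_2 = 65  ->  a_4 = 65/12
  x^3: 20 a_5 - 17 a_3 = 0  ->  20 a_5 = 17 a_3 = 153/2  ->  a_5 = 153/40
  x^4: 30 a_6 - 21 a_4 = 0  ->  30 a_6 = 21 a_4 = 455/4  ->  a_6 = 91/24
Truncated series: y(x) = 2 + 3 x + 5 x^2 + (9/2) x^3 + (65/12) x^4 + (153/40) x^5 + (91/24) x^6 + O(x^7).

a_0 = 2; a_1 = 3; a_2 = 5; a_3 = 9/2; a_4 = 65/12; a_5 = 153/40; a_6 = 91/24


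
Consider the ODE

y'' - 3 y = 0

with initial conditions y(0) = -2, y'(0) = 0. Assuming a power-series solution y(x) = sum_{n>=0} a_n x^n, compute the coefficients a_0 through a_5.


Ansatz: y(x) = sum_{n>=0} a_n x^n, so y'(x) = sum_{n>=1} n a_n x^(n-1) and y''(x) = sum_{n>=2} n(n-1) a_n x^(n-2).
Substitute into P(x) y'' + Q(x) y' + R(x) y = 0 with P(x) = 1, Q(x) = 0, R(x) = -3, and match powers of x.
Initial conditions: a_0 = -2, a_1 = 0.
Setting the coefficient of each power of x to zero and solving order by order (substituting the coefficients already found):
  x^0: 2 a_2 - 3 a_0 = 0  ->  2 a_2 = 3 a_0 = -6  ->  a_2 = -3
  x^1: 6 a_3 - 3 a_1 = 0  ->  6 a_3 = 3 a_1 = 0  ->  a_3 = 0
  x^2: 12 a_4 - 3 a_2 = 0  ->  12 a_4 = 3 a_2 = -9  ->  a_4 = -3/4
  x^3: 20 a_5 - 3 a_3 = 0  ->  20 a_5 = 3 a_3 = 0  ->  a_5 = 0
Truncated series: y(x) = -2 - 3 x^2 - (3/4) x^4 + O(x^6).

a_0 = -2; a_1 = 0; a_2 = -3; a_3 = 0; a_4 = -3/4; a_5 = 0


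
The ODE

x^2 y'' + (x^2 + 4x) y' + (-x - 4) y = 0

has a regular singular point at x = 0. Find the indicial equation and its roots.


Divide by x^2 to reach normal form y'' + P_1(x) y' + P_2(x) y = 0 with P_1(x) = 1 + 4/x and P_2(x) = -1/x - 4/x^2.
x = 0 is a singular point because the y'-coefficient 1 + 4/x has a pole at x = 0 and the y-coefficient -1/x - 4/x^2 has a pole at x = 0.
It is a regular singular point because x P_1(x) = p(x) = x + 4 and x^2 P_2(x) = q(x) = -x - 4 are polynomials, hence analytic at x = 0.
p(0) = 4,  q(0) = -4.
Indicial equation: r(r-1) + p(0) r + q(0) = 0, i.e. r^2 + (p(0) - 1) r + q(0) = 0, i.e. r^2 + 3 r - 4 = 0.
Discriminant: (3)^2 - 4(-4) = 25, so r = (-3 ± 5)/2.
Solving: r_1 = 1, r_2 = -4.

indicial: r^2 + 3 r - 4 = 0; roots r_1 = 1, r_2 = -4


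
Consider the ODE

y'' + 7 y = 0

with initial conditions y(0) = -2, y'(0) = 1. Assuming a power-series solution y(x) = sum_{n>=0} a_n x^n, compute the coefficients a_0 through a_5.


Ansatz: y(x) = sum_{n>=0} a_n x^n, so y'(x) = sum_{n>=1} n a_n x^(n-1) and y''(x) = sum_{n>=2} n(n-1) a_n x^(n-2).
Substitute into P(x) y'' + Q(x) y' + R(x) y = 0 with P(x) = 1, Q(x) = 0, R(x) = 7, and match powers of x.
Initial conditions: a_0 = -2, a_1 = 1.
Setting the coefficient of each power of x to zero and solving order by order (substituting the coefficients already found):
  x^0: 2 a_2 + 7 a_0 = 0  ->  2 a_2 = -7 a_0 = 14  ->  a_2 = 7
  x^1: 6 a_3 + 7 a_1 = 0  ->  6 a_3 = -7 a_1 = -7  ->  a_3 = -7/6
  x^2: 12 a_4 + 7 a_2 = 0  ->  12 a_4 = -7 a_2 = -49  ->  a_4 = -49/12
  x^3: 20 a_5 + 7 a_3 = 0  ->  20 a_5 = -7 a_3 = 49/6  ->  a_5 = 49/120
Truncated series: y(x) = -2 + x + 7 x^2 - (7/6) x^3 - (49/12) x^4 + (49/120) x^5 + O(x^6).

a_0 = -2; a_1 = 1; a_2 = 7; a_3 = -7/6; a_4 = -49/12; a_5 = 49/120


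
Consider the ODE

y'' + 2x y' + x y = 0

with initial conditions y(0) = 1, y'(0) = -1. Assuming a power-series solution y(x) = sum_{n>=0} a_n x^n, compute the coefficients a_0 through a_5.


Ansatz: y(x) = sum_{n>=0} a_n x^n, so y'(x) = sum_{n>=1} n a_n x^(n-1) and y''(x) = sum_{n>=2} n(n-1) a_n x^(n-2).
Substitute into P(x) y'' + Q(x) y' + R(x) y = 0 with P(x) = 1, Q(x) = 2x, R(x) = x, and match powers of x.
Initial conditions: a_0 = 1, a_1 = -1.
Setting the coefficient of each power of x to zero and solving order by order (substituting the coefficients already found):
  x^0: 2 a_2 = 0  ->  a_2 = 0
  x^1: 6 a_3 + 2 a_1 + a_0 = 0  ->  6 a_3 = -2 a_1 - a_0 = 1  ->  a_3 = 1/6
  x^2: 12 a_4 + 4 a_2 + a_1 = 0  ->  12 a_4 = -4 a_2 - a_1 = 1  ->  a_4 = 1/12
  x^3: 20 a_5 + 6 a_3 + a_2 = 0  ->  20 a_5 = -6 a_3 - a_2 = -1  ->  a_5 = -1/20
Truncated series: y(x) = 1 - x + (1/6) x^3 + (1/12) x^4 - (1/20) x^5 + O(x^6).

a_0 = 1; a_1 = -1; a_2 = 0; a_3 = 1/6; a_4 = 1/12; a_5 = -1/20


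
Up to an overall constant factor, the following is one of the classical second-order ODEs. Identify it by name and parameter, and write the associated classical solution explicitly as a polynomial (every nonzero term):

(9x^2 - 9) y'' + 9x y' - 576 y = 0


All three coefficients share the factor -9; dividing through by -9 gives  (1 - x^2) y'' - x y' + 64 y = 0.
This matches the Chebyshev equation (1 - x^2) y'' - x y' + n^2 y = 0 (note the -x y' term, not -2x y') with n^2 = 64, so n = 8; the polynomial solution is T_8(x).
With y = sum_k a_k x^k, matching x^k gives (k+2)(k+1) a_{k+2} = (k^2 - n^2) a_k = (k - 8)(k + 8) a_k. The right side vanishes at k = 8, so the series with the parity of 8 terminates at degree 8.
Standard normalization: leading coefficient of T_n is 2^(n-1), so a_8 = 2^7 = 128. Work downward with a_k = (k+1)(k+2) a_{k+2} / ((k - 8)(k + 8)):
  a_6 = (7)(8)(128) / ((6 - 8)(6 + 8)) = 7168/(-28) = -256
  a_4 = (5)(6)(-256) / ((4 - 8)(4 + 8)) = -7680/(-48) = 160
  a_2 = (3)(4)(160) / ((2 - 8)(2 + 8)) = 1920/(-60) = -32
  a_0 = (1)(2)(-32) / ((0 - 8)(0 + 8)) = -64/(-64) = 1
Hence T_8(x) = 128 x^8 - 256 x^6 + 160 x^4 - 32 x^2 + 1.

T_8(x); series = 128 x^8 - 256 x^6 + 160 x^4 - 32 x^2 + 1


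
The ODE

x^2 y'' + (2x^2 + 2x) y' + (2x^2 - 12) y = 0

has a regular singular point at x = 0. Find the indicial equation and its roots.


Divide by x^2 to reach normal form y'' + P_1(x) y' + P_2(x) y = 0 with P_1(x) = 2 + 2/x and P_2(x) = 2 - 12/x^2.
x = 0 is a singular point because the y'-coefficient 2 + 2/x has a pole at x = 0 and the y-coefficient 2 - 12/x^2 has a pole at x = 0.
It is a regular singular point because x P_1(x) = p(x) = 2x + 2 and x^2 P_2(x) = q(x) = 2x^2 - 12 are polynomials, hence analytic at x = 0.
p(0) = 2,  q(0) = -12.
Indicial equation: r(r-1) + p(0) r + q(0) = 0, i.e. r^2 + (p(0) - 1) r + q(0) = 0, i.e. r^2 + 1 r - 12 = 0.
Discriminant: (1)^2 - 4(-12) = 49, so r = (-1 ± 7)/2.
Solving: r_1 = 3, r_2 = -4.

indicial: r^2 + 1 r - 12 = 0; roots r_1 = 3, r_2 = -4


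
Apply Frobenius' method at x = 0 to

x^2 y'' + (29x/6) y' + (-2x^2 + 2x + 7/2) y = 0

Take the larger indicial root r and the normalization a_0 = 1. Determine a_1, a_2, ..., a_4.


Write in Frobenius form y'' + (p(x)/x) y' + (q(x)/x^2) y = 0:
  p(x) = 29/6,  q(x) = -2x^2 + 2x + 7/2.
Indicial equation: r(r-1) + (29/6) r + (7/2) = 0 -> roots r_1 = -3/2, r_2 = -7/3.
Take r = r_1 = -3/2. Let y(x) = x^r sum_{n>=0} a_n x^n with a_0 = 1.
Substitute y = x^r sum a_n x^n and match x^{r+n}. The recurrence is
  D(n) a_n + 2 a_{n-1} - 2 a_{n-2} = 0,  where D(n) = (r+n)(r+n-1) + (29/6)(r+n) + (7/2).
  a_n = [-2 a_{n-1} + 2 a_{n-2}] / D(n).
Since the indicial polynomial factors as (r - r_1)(r - r_2), D(n) = (r_1 + n - r_1)(r_1 + n - r_2) = n(n + 5/6).
Evaluating step by step (a_0 = 1):
  n = 1: D(1) = 1(1 + 5/6) = 11/6; numerator = -2(1) = -2; a_1 = (-2)/(11/6) = -12/11
  n = 2: D(2) = 2(2 + 5/6) = 17/3; numerator = -2(-12/11) + 2(1) = 46/11; a_2 = (46/11)/(17/3) = 138/187
  n = 3: D(3) = 3(3 + 5/6) = 23/2; numerator = -2(138/187) + 2(-12/11) = -684/187; a_3 = (-684/187)/(23/2) = -1368/4301
  n = 4: D(4) = 4(4 + 5/6) = 58/3; numerator = -2(-1368/4301) + 2(138/187) = 9084/4301; a_4 = (9084/4301)/(58/3) = 13626/124729

r = -3/2; a_0 = 1; a_1 = -12/11; a_2 = 138/187; a_3 = -1368/4301; a_4 = 13626/124729


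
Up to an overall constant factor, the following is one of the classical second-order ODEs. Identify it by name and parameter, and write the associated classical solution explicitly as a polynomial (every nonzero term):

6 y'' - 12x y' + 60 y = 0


All three coefficients share the factor 6; dividing through by 6 gives  y'' - 2x y' + 10 y = 0.
This matches the Hermite equation y'' - 2x y' + 2n y = 0 with 2n = 10, so n = 5; the polynomial solution is H_5(x).
With y = sum_k a_k x^k, matching x^k gives (k+2)(k+1) a_{k+2} = 2(k - n) a_k = 2(k - 5) a_k. The right side vanishes at k = 5, so the series with the parity of 5 terminates at degree 5.
Standard normalization: leading coefficient of H_n is 2^n, so a_5 = 2^5 = 32. Work downward with a_k = (k+1)(k+2) a_{k+2} / (2(k - n)):
  a_3 = (4)(5)(32) / (2(3 - 5)) = 640/(-4) = -160
  a_1 = (2)(3)(-160) / (2(1 - 5)) = -960/(-8) = 120
Hence H_5(x) = 32 x^5 - 160 x^3 + 120 x.

H_5(x); series = 32 x^5 - 160 x^3 + 120 x


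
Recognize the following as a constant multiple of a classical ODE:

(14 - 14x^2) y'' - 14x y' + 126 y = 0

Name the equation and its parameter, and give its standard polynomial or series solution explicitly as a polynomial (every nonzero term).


All three coefficients share the factor 14; dividing through by 14 gives  (1 - x^2) y'' - x y' + 9 y = 0.
This matches the Chebyshev equation (1 - x^2) y'' - x y' + n^2 y = 0 (note the -x y' term, not -2x y') with n^2 = 9, so n = 3; the polynomial solution is T_3(x).
With y = sum_k a_k x^k, matching x^k gives (k+2)(k+1) a_{k+2} = (k^2 - n^2) a_k = (k - 3)(k + 3) a_k. The right side vanishes at k = 3, so the series with the parity of 3 terminates at degree 3.
Standard normalization: leading coefficient of T_n is 2^(n-1), so a_3 = 2^2 = 4. Work downward with a_k = (k+1)(k+2) a_{k+2} / ((k - 3)(k + 3)):
  a_1 = (2)(3)(4) / ((1 - 3)(1 + 3)) = 24/(-8) = -3
Hence T_3(x) = 4 x^3 - 3 x.

T_3(x); series = 4 x^3 - 3 x


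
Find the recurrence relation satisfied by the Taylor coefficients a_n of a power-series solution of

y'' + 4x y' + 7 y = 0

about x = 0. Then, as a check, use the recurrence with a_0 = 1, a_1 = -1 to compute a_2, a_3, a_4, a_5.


Substitute y = sum_n a_n x^n.
y''(x) has coefficient (n+2)(n+1) a_{n+2} at x^n;
4 x y'(x) has coefficient 4 n a_n at x^n (shift);
7 y(x) has coefficient 7 a_n at x^n.
Matching x^n: (n+2)(n+1) a_{n+2} + (4n + 7) a_n = 0.
Thus a_{n+2} = (-4n - 7) / ((n+1)(n+2)) * a_n.

Check with a_0 = 1, a_1 = -1 (apply the recurrence for n = 0, 1, 2, 3): a_0 = 1, a_1 = -1, a_2 = -7/2, a_3 = 11/6, a_4 = 35/8, a_5 = -209/120.

a_(n+2) = (-4n - 7) / ((n+1)(n+2)) * a_n; check: a_0 = 1, a_1 = -1, a_2 = -7/2, a_3 = 11/6, a_4 = 35/8, a_5 = -209/120


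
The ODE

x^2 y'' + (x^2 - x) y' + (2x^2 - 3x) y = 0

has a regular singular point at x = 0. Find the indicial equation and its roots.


Divide by x^2 to reach normal form y'' + P_1(x) y' + P_2(x) y = 0 with P_1(x) = 1 - 1/x and P_2(x) = 2 - 3/x.
x = 0 is a singular point because the y'-coefficient 1 - 1/x has a pole at x = 0 and the y-coefficient 2 - 3/x has a pole at x = 0.
It is a regular singular point because x P_1(x) = p(x) = x - 1 and x^2 P_2(x) = q(x) = 2x^2 - 3x are polynomials, hence analytic at x = 0.
p(0) = -1,  q(0) = 0.
Indicial equation: r(r-1) + p(0) r + q(0) = 0, i.e. r^2 + (p(0) - 1) r + q(0) = 0, i.e. r^2 - 2 r = 0.
Discriminant: (-2)^2 - 4(0) = 4, so r = (2 ± 2)/2.
Solving: r_1 = 2, r_2 = 0.

indicial: r^2 - 2 r = 0; roots r_1 = 2, r_2 = 0


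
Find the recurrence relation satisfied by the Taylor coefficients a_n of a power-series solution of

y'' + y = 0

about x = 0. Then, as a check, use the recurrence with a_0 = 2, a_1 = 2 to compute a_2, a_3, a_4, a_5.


Substitute y = sum_n a_n x^n into y'' + (const) y = 0.
y''(x) = sum_{n>=0} (n+2)(n+1) a_{n+2} x^n.
The ODE becomes sum_n [(n+2)(n+1) a_{n+2} + 1 a_n] x^n = 0.
Setting each coefficient to zero gives the recurrence:
  (n+2)(n+1) a_{n+2} + 1 a_n = 0,
  a_{n+2} = -1 / ((n+1)(n+2)) a_n.

Check with a_0 = 2, a_1 = 2 (apply the recurrence for n = 0, 1, 2, 3): a_0 = 2, a_1 = 2, a_2 = -1, a_3 = -1/3, a_4 = 1/12, a_5 = 1/60.

a_{n+2} = -1/((n+1)(n+2)) * a_n; check: a_0 = 2, a_1 = 2, a_2 = -1, a_3 = -1/3, a_4 = 1/12, a_5 = 1/60


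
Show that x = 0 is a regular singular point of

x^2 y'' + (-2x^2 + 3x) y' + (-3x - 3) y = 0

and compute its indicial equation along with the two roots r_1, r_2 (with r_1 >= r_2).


Divide by x^2 to reach normal form y'' + P_1(x) y' + P_2(x) y = 0 with P_1(x) = -2 + 3/x and P_2(x) = -3/x - 3/x^2.
x = 0 is a singular point because the y'-coefficient -2 + 3/x has a pole at x = 0 and the y-coefficient -3/x - 3/x^2 has a pole at x = 0.
It is a regular singular point because x P_1(x) = p(x) = 3 - 2x and x^2 P_2(x) = q(x) = -3x - 3 are polynomials, hence analytic at x = 0.
p(0) = 3,  q(0) = -3.
Indicial equation: r(r-1) + p(0) r + q(0) = 0, i.e. r^2 + (p(0) - 1) r + q(0) = 0, i.e. r^2 + 2 r - 3 = 0.
Discriminant: (2)^2 - 4(-3) = 16, so r = (-2 ± 4)/2.
Solving: r_1 = 1, r_2 = -3.

indicial: r^2 + 2 r - 3 = 0; roots r_1 = 1, r_2 = -3


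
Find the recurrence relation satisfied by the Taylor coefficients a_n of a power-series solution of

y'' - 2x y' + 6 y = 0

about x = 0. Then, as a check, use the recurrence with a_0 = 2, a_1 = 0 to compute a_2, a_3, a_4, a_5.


Substitute y = sum_n a_n x^n.
y''(x) has coefficient (n+2)(n+1) a_{n+2} at x^n;
-2 x y'(x) has coefficient -2 n a_n at x^n (shift);
6 y(x) has coefficient 6 a_n at x^n.
Matching x^n: (n+2)(n+1) a_{n+2} + (-2n + 6) a_n = 0.
Thus a_{n+2} = (2n - 6) / ((n+1)(n+2)) * a_n.

Check with a_0 = 2, a_1 = 0 (apply the recurrence for n = 0, 1, 2, 3): a_0 = 2, a_1 = 0, a_2 = -6, a_3 = 0, a_4 = 1, a_5 = 0.

a_(n+2) = (2n - 6) / ((n+1)(n+2)) * a_n; check: a_0 = 2, a_1 = 0, a_2 = -6, a_3 = 0, a_4 = 1, a_5 = 0


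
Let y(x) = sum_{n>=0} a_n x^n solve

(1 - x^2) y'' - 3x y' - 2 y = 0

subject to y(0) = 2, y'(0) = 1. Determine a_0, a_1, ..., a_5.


Ansatz: y(x) = sum_{n>=0} a_n x^n, so y'(x) = sum_{n>=1} n a_n x^(n-1) and y''(x) = sum_{n>=2} n(n-1) a_n x^(n-2).
Substitute into P(x) y'' + Q(x) y' + R(x) y = 0 with P(x) = 1 - x^2, Q(x) = -3x, R(x) = -2, and match powers of x.
Initial conditions: a_0 = 2, a_1 = 1.
Setting the coefficient of each power of x to zero and solving order by order (substituting the coefficients already found):
  x^0: 2 a_2 - 2 a_0 = 0  ->  2 a_2 = 2 a_0 = 4  ->  a_2 = 2
  x^1: 6 a_3 - 5 a_1 = 0  ->  6 a_3 = 5 a_1 = 5  ->  a_3 = 5/6
  x^2: 12 a_4 - 10 a_2 = 0  ->  12 a_4 = 10 a_2 = 20  ->  a_4 = 5/3
  x^3: 20 a_5 - 17 a_3 = 0  ->  20 a_5 = 17 a_3 = 85/6  ->  a_5 = 17/24
Truncated series: y(x) = 2 + x + 2 x^2 + (5/6) x^3 + (5/3) x^4 + (17/24) x^5 + O(x^6).

a_0 = 2; a_1 = 1; a_2 = 2; a_3 = 5/6; a_4 = 5/3; a_5 = 17/24


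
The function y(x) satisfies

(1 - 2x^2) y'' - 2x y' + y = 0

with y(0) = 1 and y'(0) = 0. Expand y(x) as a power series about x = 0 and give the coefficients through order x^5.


Ansatz: y(x) = sum_{n>=0} a_n x^n, so y'(x) = sum_{n>=1} n a_n x^(n-1) and y''(x) = sum_{n>=2} n(n-1) a_n x^(n-2).
Substitute into P(x) y'' + Q(x) y' + R(x) y = 0 with P(x) = 1 - 2x^2, Q(x) = -2x, R(x) = 1, and match powers of x.
Initial conditions: a_0 = 1, a_1 = 0.
Setting the coefficient of each power of x to zero and solving order by order (substituting the coefficients already found):
  x^0: 2 a_2 + a_0 = 0  ->  2 a_2 = -a_0 = -1  ->  a_2 = -1/2
  x^1: 6 a_3 - a_1 = 0  ->  6 a_3 = a_1 = 0  ->  a_3 = 0
  x^2: 12 a_4 - 7 a_2 = 0  ->  12 a_4 = 7 a_2 = -7/2  ->  a_4 = -7/24
  x^3: 20 a_5 - 17 a_3 = 0  ->  20 a_5 = 17 a_3 = 0  ->  a_5 = 0
Truncated series: y(x) = 1 - (1/2) x^2 - (7/24) x^4 + O(x^6).

a_0 = 1; a_1 = 0; a_2 = -1/2; a_3 = 0; a_4 = -7/24; a_5 = 0


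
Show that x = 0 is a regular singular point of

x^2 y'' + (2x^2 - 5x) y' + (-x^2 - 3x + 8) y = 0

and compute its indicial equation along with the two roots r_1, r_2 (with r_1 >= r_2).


Divide by x^2 to reach normal form y'' + P_1(x) y' + P_2(x) y = 0 with P_1(x) = 2 - 5/x and P_2(x) = -1 - 3/x + 8/x^2.
x = 0 is a singular point because the y'-coefficient 2 - 5/x has a pole at x = 0 and the y-coefficient -1 - 3/x + 8/x^2 has a pole at x = 0.
It is a regular singular point because x P_1(x) = p(x) = 2x - 5 and x^2 P_2(x) = q(x) = -x^2 - 3x + 8 are polynomials, hence analytic at x = 0.
p(0) = -5,  q(0) = 8.
Indicial equation: r(r-1) + p(0) r + q(0) = 0, i.e. r^2 + (p(0) - 1) r + q(0) = 0, i.e. r^2 - 6 r + 8 = 0.
Discriminant: (-6)^2 - 4(8) = 4, so r = (6 ± 2)/2.
Solving: r_1 = 4, r_2 = 2.

indicial: r^2 - 6 r + 8 = 0; roots r_1 = 4, r_2 = 2


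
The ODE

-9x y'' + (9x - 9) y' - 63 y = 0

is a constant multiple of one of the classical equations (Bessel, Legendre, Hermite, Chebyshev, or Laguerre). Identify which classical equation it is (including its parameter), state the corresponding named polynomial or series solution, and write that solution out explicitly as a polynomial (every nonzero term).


All three coefficients share the factor -9; dividing through by -9 gives  x y'' + (1 - x) y' + 7 y = 0.
This matches the Laguerre equation x y'' + (1 - x) y' + n y = 0 with n = 7; the polynomial solution is L_7(x).
With y = sum_k a_k x^k, matching x^k gives (k+1)k a_{k+1} + (k+1) a_{k+1} - k a_k + n a_k = 0, i.e. (k+1)^2 a_{k+1} = (k - n) a_k = (k - 7) a_k. The right side vanishes at k = 7, so the series terminates at degree 7.
Standard normalization L_n(0) = 1 gives a_0 = 1. Work upward with a_{k+1} = (k - 7) a_k / (k+1)^2:
  a_1 = (0 - 7)(1) / 1^2 = -7/1 = -7
  a_2 = (1 - 7)(-7) / 2^2 = 42/4 = 21/2
  a_3 = (2 - 7)(21/2) / 3^2 = (-105/2)/9 = -35/6
  a_4 = (3 - 7)(-35/6) / 4^2 = (70/3)/16 = 35/24
  a_5 = (4 - 7)(35/24) / 5^2 = (-35/8)/25 = -7/40
  a_6 = (5 - 7)(-7/40) / 6^2 = (7/20)/36 = 7/720
  a_7 = (6 - 7)(7/720) / 7^2 = (-7/720)/49 = -1/5040
Hence L_7(x) = -x^7/5040 + 7 x^6/720 - 7 x^5/40 + 35 x^4/24 - 35 x^3/6 + 21 x^2/2 - 7 x + 1.

L_7(x); series = -x^7/5040 + 7 x^6/720 - 7 x^5/40 + 35 x^4/24 - 35 x^3/6 + 21 x^2/2 - 7 x + 1


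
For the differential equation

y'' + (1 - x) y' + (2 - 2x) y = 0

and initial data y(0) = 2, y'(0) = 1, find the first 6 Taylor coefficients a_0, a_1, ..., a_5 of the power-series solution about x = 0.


Ansatz: y(x) = sum_{n>=0} a_n x^n, so y'(x) = sum_{n>=1} n a_n x^(n-1) and y''(x) = sum_{n>=2} n(n-1) a_n x^(n-2).
Substitute into P(x) y'' + Q(x) y' + R(x) y = 0 with P(x) = 1, Q(x) = 1 - x, R(x) = 2 - 2x, and match powers of x.
Initial conditions: a_0 = 2, a_1 = 1.
Setting the coefficient of each power of x to zero and solving order by order (substituting the coefficients already found):
  x^0: 2 a_2 + a_1 + 2 a_0 = 0  ->  2 a_2 = -a_1 - 2 a_0 = -5  ->  a_2 = -5/2
  x^1: 6 a_3 + 2 a_2 + a_1 - 2 a_0 = 0  ->  6 a_3 = -2 a_2 - a_1 + 2 a_0 = 8  ->  a_3 = 4/3
  x^2: 12 a_4 + 3 a_3 - 2 a_1 = 0  ->  12 a_4 = -3 a_3 + 2 a_1 = -2  ->  a_4 = -1/6
  x^3: 20 a_5 + 4 a_4 - a_3 - 2 a_2 = 0  ->  20 a_5 = -4 a_4 + a_3 + 2 a_2 = -3  ->  a_5 = -3/20
Truncated series: y(x) = 2 + x - (5/2) x^2 + (4/3) x^3 - (1/6) x^4 - (3/20) x^5 + O(x^6).

a_0 = 2; a_1 = 1; a_2 = -5/2; a_3 = 4/3; a_4 = -1/6; a_5 = -3/20


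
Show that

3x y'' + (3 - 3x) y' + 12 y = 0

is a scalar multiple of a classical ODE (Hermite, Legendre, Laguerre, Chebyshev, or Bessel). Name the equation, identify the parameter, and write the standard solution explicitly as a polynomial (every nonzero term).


All three coefficients share the factor 3; dividing through by 3 gives  x y'' + (1 - x) y' + 4 y = 0.
This matches the Laguerre equation x y'' + (1 - x) y' + n y = 0 with n = 4; the polynomial solution is L_4(x).
With y = sum_k a_k x^k, matching x^k gives (k+1)k a_{k+1} + (k+1) a_{k+1} - k a_k + n a_k = 0, i.e. (k+1)^2 a_{k+1} = (k - n) a_k = (k - 4) a_k. The right side vanishes at k = 4, so the series terminates at degree 4.
Standard normalization L_n(0) = 1 gives a_0 = 1. Work upward with a_{k+1} = (k - 4) a_k / (k+1)^2:
  a_1 = (0 - 4)(1) / 1^2 = -4/1 = -4
  a_2 = (1 - 4)(-4) / 2^2 = 12/4 = 3
  a_3 = (2 - 4)(3) / 3^2 = -6/9 = -2/3
  a_4 = (3 - 4)(-2/3) / 4^2 = (2/3)/16 = 1/24
Hence L_4(x) = x^4/24 - 2 x^3/3 + 3 x^2 - 4 x + 1.

L_4(x); series = x^4/24 - 2 x^3/3 + 3 x^2 - 4 x + 1


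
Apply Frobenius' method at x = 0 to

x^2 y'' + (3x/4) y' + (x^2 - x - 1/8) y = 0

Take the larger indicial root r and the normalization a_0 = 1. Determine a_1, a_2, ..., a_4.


Write in Frobenius form y'' + (p(x)/x) y' + (q(x)/x^2) y = 0:
  p(x) = 3/4,  q(x) = x^2 - x - 1/8.
Indicial equation: r(r-1) + (3/4) r + (-1/8) = 0 -> roots r_1 = 1/2, r_2 = -1/4.
Take r = r_1 = 1/2. Let y(x) = x^r sum_{n>=0} a_n x^n with a_0 = 1.
Substitute y = x^r sum a_n x^n and match x^{r+n}. The recurrence is
  D(n) a_n - 1 a_{n-1} + 1 a_{n-2} = 0,  where D(n) = (r+n)(r+n-1) + (3/4)(r+n) + (-1/8).
  a_n = [1 a_{n-1} - 1 a_{n-2}] / D(n).
Since the indicial polynomial factors as (r - r_1)(r - r_2), D(n) = (r_1 + n - r_1)(r_1 + n - r_2) = n(n + 3/4).
Evaluating step by step (a_0 = 1):
  n = 1: D(1) = 1(1 + 3/4) = 7/4; numerator = 1(1) = 1; a_1 = (1)/(7/4) = 4/7
  n = 2: D(2) = 2(2 + 3/4) = 11/2; numerator = 1(4/7) - 1(1) = -3/7; a_2 = (-3/7)/(11/2) = -6/77
  n = 3: D(3) = 3(3 + 3/4) = 45/4; numerator = 1(-6/77) - 1(4/7) = -50/77; a_3 = (-50/77)/(45/4) = -40/693
  n = 4: D(4) = 4(4 + 3/4) = 19; numerator = 1(-40/693) - 1(-6/77) = 2/99; a_4 = (2/99)/(19) = 2/1881

r = 1/2; a_0 = 1; a_1 = 4/7; a_2 = -6/77; a_3 = -40/693; a_4 = 2/1881


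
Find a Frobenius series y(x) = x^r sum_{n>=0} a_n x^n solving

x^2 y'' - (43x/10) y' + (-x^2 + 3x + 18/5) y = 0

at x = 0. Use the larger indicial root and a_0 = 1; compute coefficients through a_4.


Write in Frobenius form y'' + (p(x)/x) y' + (q(x)/x^2) y = 0:
  p(x) = -43/10,  q(x) = -x^2 + 3x + 18/5.
Indicial equation: r(r-1) + (-43/10) r + (18/5) = 0 -> roots r_1 = 9/2, r_2 = 4/5.
Take r = r_1 = 9/2. Let y(x) = x^r sum_{n>=0} a_n x^n with a_0 = 1.
Substitute y = x^r sum a_n x^n and match x^{r+n}. The recurrence is
  D(n) a_n + 3 a_{n-1} - 1 a_{n-2} = 0,  where D(n) = (r+n)(r+n-1) + (-43/10)(r+n) + (18/5).
  a_n = [-3 a_{n-1} + 1 a_{n-2}] / D(n).
Since the indicial polynomial factors as (r - r_1)(r - r_2), D(n) = (r_1 + n - r_1)(r_1 + n - r_2) = n(n + 37/10).
Evaluating step by step (a_0 = 1):
  n = 1: D(1) = 1(1 + 37/10) = 47/10; numerator = -3(1) = -3; a_1 = (-3)/(47/10) = -30/47
  n = 2: D(2) = 2(2 + 37/10) = 57/5; numerator = -3(-30/47) + 1(1) = 137/47; a_2 = (137/47)/(57/5) = 685/2679
  n = 3: D(3) = 3(3 + 37/10) = 201/10; numerator = -3(685/2679) + 1(-30/47) = -1255/893; a_3 = (-1255/893)/(201/10) = -12550/179493
  n = 4: D(4) = 4(4 + 37/10) = 154/5; numerator = -3(-12550/179493) + 1(685/2679) = 83545/179493; a_4 = (83545/179493)/(154/5) = 5425/358986

r = 9/2; a_0 = 1; a_1 = -30/47; a_2 = 685/2679; a_3 = -12550/179493; a_4 = 5425/358986


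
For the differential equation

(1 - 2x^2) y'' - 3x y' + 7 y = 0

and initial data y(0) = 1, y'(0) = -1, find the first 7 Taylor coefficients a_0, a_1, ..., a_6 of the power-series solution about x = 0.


Ansatz: y(x) = sum_{n>=0} a_n x^n, so y'(x) = sum_{n>=1} n a_n x^(n-1) and y''(x) = sum_{n>=2} n(n-1) a_n x^(n-2).
Substitute into P(x) y'' + Q(x) y' + R(x) y = 0 with P(x) = 1 - 2x^2, Q(x) = -3x, R(x) = 7, and match powers of x.
Initial conditions: a_0 = 1, a_1 = -1.
Setting the coefficient of each power of x to zero and solving order by order (substituting the coefficients already found):
  x^0: 2 a_2 + 7 a_0 = 0  ->  2 a_2 = -7 a_0 = -7  ->  a_2 = -7/2
  x^1: 6 a_3 + 4 a_1 = 0  ->  6 a_3 = -4 a_1 = 4  ->  a_3 = 2/3
  x^2: 12 a_4 - 3 a_2 = 0  ->  12 a_4 = 3 a_2 = -21/2  ->  a_4 = -7/8
  x^3: 20 a_5 - 14 a_3 = 0  ->  20 a_5 = 14 a_3 = 28/3  ->  a_5 = 7/15
  x^4: 30 a_6 - 29 a_4 = 0  ->  30 a_6 = 29 a_4 = -203/8  ->  a_6 = -203/240
Truncated series: y(x) = 1 - x - (7/2) x^2 + (2/3) x^3 - (7/8) x^4 + (7/15) x^5 - (203/240) x^6 + O(x^7).

a_0 = 1; a_1 = -1; a_2 = -7/2; a_3 = 2/3; a_4 = -7/8; a_5 = 7/15; a_6 = -203/240


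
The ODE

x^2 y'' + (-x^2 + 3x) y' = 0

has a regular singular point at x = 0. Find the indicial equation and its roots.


Divide by x^2 to reach normal form y'' + P_1(x) y' + P_2(x) y = 0 with P_1(x) = -1 + 3/x and P_2(x) = 0.
x = 0 is a singular point because the y'-coefficient -1 + 3/x has a pole at x = 0.
It is a regular singular point because x P_1(x) = p(x) = 3 - x and x^2 P_2(x) = q(x) = 0 are polynomials, hence analytic at x = 0.
p(0) = 3,  q(0) = 0.
Indicial equation: r(r-1) + p(0) r + q(0) = 0, i.e. r^2 + (p(0) - 1) r + q(0) = 0, i.e. r^2 + 2 r = 0.
Discriminant: (2)^2 - 4(0) = 4, so r = (-2 ± 2)/2.
Solving: r_1 = 0, r_2 = -2.

indicial: r^2 + 2 r = 0; roots r_1 = 0, r_2 = -2


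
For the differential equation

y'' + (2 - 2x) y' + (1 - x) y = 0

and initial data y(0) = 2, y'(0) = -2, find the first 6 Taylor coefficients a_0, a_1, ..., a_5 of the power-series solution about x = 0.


Ansatz: y(x) = sum_{n>=0} a_n x^n, so y'(x) = sum_{n>=1} n a_n x^(n-1) and y''(x) = sum_{n>=2} n(n-1) a_n x^(n-2).
Substitute into P(x) y'' + Q(x) y' + R(x) y = 0 with P(x) = 1, Q(x) = 2 - 2x, R(x) = 1 - x, and match powers of x.
Initial conditions: a_0 = 2, a_1 = -2.
Setting the coefficient of each power of x to zero and solving order by order (substituting the coefficients already found):
  x^0: 2 a_2 + 2 a_1 + a_0 = 0  ->  2 a_2 = -2 a_1 - a_0 = 2  ->  a_2 = 1
  x^1: 6 a_3 + 4 a_2 - a_1 - a_0 = 0  ->  6 a_3 = -4 a_2 + a_1 + a_0 = -4  ->  a_3 = -2/3
  x^2: 12 a_4 + 6 a_3 - 3 a_2 - a_1 = 0  ->  12 a_4 = -6 a_3 + 3 a_2 + a_1 = 5  ->  a_4 = 5/12
  x^3: 20 a_5 + 8 a_4 - 5 a_3 - a_2 = 0  ->  20 a_5 = -8 a_4 + 5 a_3 + a_2 = -17/3  ->  a_5 = -17/60
Truncated series: y(x) = 2 - 2 x + x^2 - (2/3) x^3 + (5/12) x^4 - (17/60) x^5 + O(x^6).

a_0 = 2; a_1 = -2; a_2 = 1; a_3 = -2/3; a_4 = 5/12; a_5 = -17/60


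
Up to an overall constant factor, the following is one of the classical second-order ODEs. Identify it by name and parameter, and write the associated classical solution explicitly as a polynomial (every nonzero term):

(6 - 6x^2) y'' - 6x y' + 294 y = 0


All three coefficients share the factor 6; dividing through by 6 gives  (1 - x^2) y'' - x y' + 49 y = 0.
This matches the Chebyshev equation (1 - x^2) y'' - x y' + n^2 y = 0 (note the -x y' term, not -2x y') with n^2 = 49, so n = 7; the polynomial solution is T_7(x).
With y = sum_k a_k x^k, matching x^k gives (k+2)(k+1) a_{k+2} = (k^2 - n^2) a_k = (k - 7)(k + 7) a_k. The right side vanishes at k = 7, so the series with the parity of 7 terminates at degree 7.
Standard normalization: leading coefficient of T_n is 2^(n-1), so a_7 = 2^6 = 64. Work downward with a_k = (k+1)(k+2) a_{k+2} / ((k - 7)(k + 7)):
  a_5 = (6)(7)(64) / ((5 - 7)(5 + 7)) = 2688/(-24) = -112
  a_3 = (4)(5)(-112) / ((3 - 7)(3 + 7)) = -2240/(-40) = 56
  a_1 = (2)(3)(56) / ((1 - 7)(1 + 7)) = 336/(-48) = -7
Hence T_7(x) = 64 x^7 - 112 x^5 + 56 x^3 - 7 x.

T_7(x); series = 64 x^7 - 112 x^5 + 56 x^3 - 7 x


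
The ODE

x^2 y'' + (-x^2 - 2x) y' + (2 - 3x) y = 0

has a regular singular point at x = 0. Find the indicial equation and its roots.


Divide by x^2 to reach normal form y'' + P_1(x) y' + P_2(x) y = 0 with P_1(x) = -1 - 2/x and P_2(x) = -3/x + 2/x^2.
x = 0 is a singular point because the y'-coefficient -1 - 2/x has a pole at x = 0 and the y-coefficient -3/x + 2/x^2 has a pole at x = 0.
It is a regular singular point because x P_1(x) = p(x) = -x - 2 and x^2 P_2(x) = q(x) = 2 - 3x are polynomials, hence analytic at x = 0.
p(0) = -2,  q(0) = 2.
Indicial equation: r(r-1) + p(0) r + q(0) = 0, i.e. r^2 + (p(0) - 1) r + q(0) = 0, i.e. r^2 - 3 r + 2 = 0.
Discriminant: (-3)^2 - 4(2) = 1, so r = (3 ± 1)/2.
Solving: r_1 = 2, r_2 = 1.

indicial: r^2 - 3 r + 2 = 0; roots r_1 = 2, r_2 = 1


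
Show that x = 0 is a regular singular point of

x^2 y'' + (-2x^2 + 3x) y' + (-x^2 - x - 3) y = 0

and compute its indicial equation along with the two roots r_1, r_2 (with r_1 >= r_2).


Divide by x^2 to reach normal form y'' + P_1(x) y' + P_2(x) y = 0 with P_1(x) = -2 + 3/x and P_2(x) = -1 - 1/x - 3/x^2.
x = 0 is a singular point because the y'-coefficient -2 + 3/x has a pole at x = 0 and the y-coefficient -1 - 1/x - 3/x^2 has a pole at x = 0.
It is a regular singular point because x P_1(x) = p(x) = 3 - 2x and x^2 P_2(x) = q(x) = -x^2 - x - 3 are polynomials, hence analytic at x = 0.
p(0) = 3,  q(0) = -3.
Indicial equation: r(r-1) + p(0) r + q(0) = 0, i.e. r^2 + (p(0) - 1) r + q(0) = 0, i.e. r^2 + 2 r - 3 = 0.
Discriminant: (2)^2 - 4(-3) = 16, so r = (-2 ± 4)/2.
Solving: r_1 = 1, r_2 = -3.

indicial: r^2 + 2 r - 3 = 0; roots r_1 = 1, r_2 = -3


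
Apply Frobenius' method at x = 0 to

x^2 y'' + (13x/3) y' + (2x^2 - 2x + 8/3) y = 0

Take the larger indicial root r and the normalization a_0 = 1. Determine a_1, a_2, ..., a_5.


Write in Frobenius form y'' + (p(x)/x) y' + (q(x)/x^2) y = 0:
  p(x) = 13/3,  q(x) = 2x^2 - 2x + 8/3.
Indicial equation: r(r-1) + (13/3) r + (8/3) = 0 -> roots r_1 = -4/3, r_2 = -2.
Take r = r_1 = -4/3. Let y(x) = x^r sum_{n>=0} a_n x^n with a_0 = 1.
Substitute y = x^r sum a_n x^n and match x^{r+n}. The recurrence is
  D(n) a_n - 2 a_{n-1} + 2 a_{n-2} = 0,  where D(n) = (r+n)(r+n-1) + (13/3)(r+n) + (8/3).
  a_n = [2 a_{n-1} - 2 a_{n-2}] / D(n).
Since the indicial polynomial factors as (r - r_1)(r - r_2), D(n) = (r_1 + n - r_1)(r_1 + n - r_2) = n(n + 2/3).
Evaluating step by step (a_0 = 1):
  n = 1: D(1) = 1(1 + 2/3) = 5/3; numerator = 2(1) = 2; a_1 = (2)/(5/3) = 6/5
  n = 2: D(2) = 2(2 + 2/3) = 16/3; numerator = 2(6/5) - 2(1) = 2/5; a_2 = (2/5)/(16/3) = 3/40
  n = 3: D(3) = 3(3 + 2/3) = 11; numerator = 2(3/40) - 2(6/5) = -9/4; a_3 = (-9/4)/(11) = -9/44
  n = 4: D(4) = 4(4 + 2/3) = 56/3; numerator = 2(-9/44) - 2(3/40) = -123/220; a_4 = (-123/220)/(56/3) = -369/12320
  n = 5: D(5) = 5(5 + 2/3) = 85/3; numerator = 2(-369/12320) - 2(-9/44) = 2151/6160; a_5 = (2151/6160)/(85/3) = 6453/523600

r = -4/3; a_0 = 1; a_1 = 6/5; a_2 = 3/40; a_3 = -9/44; a_4 = -369/12320; a_5 = 6453/523600


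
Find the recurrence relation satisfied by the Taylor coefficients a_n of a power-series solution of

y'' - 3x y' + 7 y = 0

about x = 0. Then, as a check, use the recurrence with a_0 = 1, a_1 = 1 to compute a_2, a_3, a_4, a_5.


Substitute y = sum_n a_n x^n.
y''(x) has coefficient (n+2)(n+1) a_{n+2} at x^n;
-3 x y'(x) has coefficient -3 n a_n at x^n (shift);
7 y(x) has coefficient 7 a_n at x^n.
Matching x^n: (n+2)(n+1) a_{n+2} + (-3n + 7) a_n = 0.
Thus a_{n+2} = (3n - 7) / ((n+1)(n+2)) * a_n.

Check with a_0 = 1, a_1 = 1 (apply the recurrence for n = 0, 1, 2, 3): a_0 = 1, a_1 = 1, a_2 = -7/2, a_3 = -2/3, a_4 = 7/24, a_5 = -1/15.

a_(n+2) = (3n - 7) / ((n+1)(n+2)) * a_n; check: a_0 = 1, a_1 = 1, a_2 = -7/2, a_3 = -2/3, a_4 = 7/24, a_5 = -1/15


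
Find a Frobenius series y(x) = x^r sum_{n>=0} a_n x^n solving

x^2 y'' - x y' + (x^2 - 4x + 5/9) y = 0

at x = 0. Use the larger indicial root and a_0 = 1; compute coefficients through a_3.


Write in Frobenius form y'' + (p(x)/x) y' + (q(x)/x^2) y = 0:
  p(x) = -1,  q(x) = x^2 - 4x + 5/9.
Indicial equation: r(r-1) + (-1) r + (5/9) = 0 -> roots r_1 = 5/3, r_2 = 1/3.
Take r = r_1 = 5/3. Let y(x) = x^r sum_{n>=0} a_n x^n with a_0 = 1.
Substitute y = x^r sum a_n x^n and match x^{r+n}. The recurrence is
  D(n) a_n - 4 a_{n-1} + 1 a_{n-2} = 0,  where D(n) = (r+n)(r+n-1) + (-1)(r+n) + (5/9).
  a_n = [4 a_{n-1} - 1 a_{n-2}] / D(n).
Since the indicial polynomial factors as (r - r_1)(r - r_2), D(n) = (r_1 + n - r_1)(r_1 + n - r_2) = n(n + 4/3).
Evaluating step by step (a_0 = 1):
  n = 1: D(1) = 1(1 + 4/3) = 7/3; numerator = 4(1) = 4; a_1 = (4)/(7/3) = 12/7
  n = 2: D(2) = 2(2 + 4/3) = 20/3; numerator = 4(12/7) - 1(1) = 41/7; a_2 = (41/7)/(20/3) = 123/140
  n = 3: D(3) = 3(3 + 4/3) = 13; numerator = 4(123/140) - 1(12/7) = 9/5; a_3 = (9/5)/(13) = 9/65

r = 5/3; a_0 = 1; a_1 = 12/7; a_2 = 123/140; a_3 = 9/65


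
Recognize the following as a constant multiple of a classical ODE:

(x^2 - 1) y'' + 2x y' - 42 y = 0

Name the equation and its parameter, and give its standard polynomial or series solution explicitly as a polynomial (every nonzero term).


All three coefficients share the factor -1; dividing through by -1 gives  (1 - x^2) y'' - 2x y' + 42 y = 0.
This matches the Legendre equation (1 - x^2) y'' - 2x y' + n(n+1) y = 0 (note the -2x y' term) with n(n+1) = 42, so n = 6; the polynomial solution is P_6(x).
With y = sum_k a_k x^k, matching x^k gives (k+2)(k+1) a_{k+2} = [k(k+1) - n(n+1)] a_k = (k - 6)(k + 7) a_k. The right side vanishes at k = 6, so the series with the parity of 6 terminates at degree 6.
Standard normalization (P_n(1) = 1): leading coefficient (2n)!/(2^n (n!)^2) = 479001600/(64*518400) = 231/16, so a_6 = 231/16. Work downward with a_k = (k+1)(k+2) a_{k+2} / ((k - 6)(k + 7)):
  a_4 = (5)(6)(231/16) / ((4 - 6)(4 + 7)) = (3465/8)/(-22) = -315/16
  a_2 = (3)(4)(-315/16) / ((2 - 6)(2 + 7)) = (-945/4)/(-36) = 105/16
  a_0 = (1)(2)(105/16) / ((0 - 6)(0 + 7)) = (105/8)/(-42) = -5/16
Hence P_6(x) = 231 x^6/16 - 315 x^4/16 + 105 x^2/16 - 5/16.

P_6(x); series = 231 x^6/16 - 315 x^4/16 + 105 x^2/16 - 5/16


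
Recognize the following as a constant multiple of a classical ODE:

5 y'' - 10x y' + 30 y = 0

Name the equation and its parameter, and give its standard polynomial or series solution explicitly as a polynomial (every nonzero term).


All three coefficients share the factor 5; dividing through by 5 gives  y'' - 2x y' + 6 y = 0.
This matches the Hermite equation y'' - 2x y' + 2n y = 0 with 2n = 6, so n = 3; the polynomial solution is H_3(x).
With y = sum_k a_k x^k, matching x^k gives (k+2)(k+1) a_{k+2} = 2(k - n) a_k = 2(k - 3) a_k. The right side vanishes at k = 3, so the series with the parity of 3 terminates at degree 3.
Standard normalization: leading coefficient of H_n is 2^n, so a_3 = 2^3 = 8. Work downward with a_k = (k+1)(k+2) a_{k+2} / (2(k - n)):
  a_1 = (2)(3)(8) / (2(1 - 3)) = 48/(-4) = -12
Hence H_3(x) = 8 x^3 - 12 x.

H_3(x); series = 8 x^3 - 12 x


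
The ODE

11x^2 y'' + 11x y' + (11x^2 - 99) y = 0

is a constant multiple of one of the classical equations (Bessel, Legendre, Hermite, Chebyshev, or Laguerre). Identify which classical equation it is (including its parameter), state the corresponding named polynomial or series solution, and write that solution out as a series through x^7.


All three coefficients share the factor 11; dividing through by 11 gives  x^2 y'' + x y' + (x^2 - 9) y = 0.
This matches the Bessel equation x^2 y'' + x y' + (x^2 - nu^2) y = 0 with nu^2 = 9, so nu = 3; the solution bounded at x = 0 is J_3(x).
Frobenius at x = 0: indicial roots ±nu; for r = nu the recurrence k(k + 2nu) c_k = -c_{k-2} gives the standard series J_nu(x) = sum_{k>=0} (-1)^k / (k! (k+nu)!) (x/2)^(2k+nu). Evaluate the first 3 terms:
  k = 0: (-1)^0 / (0! * 3! * 2^3) x^3 = 1/(1*6*8) x^3 = (1/48) x^3
  k = 1: (-1)^1 / (1! * 4! * 2^5) x^5 = -1/(1*24*32) x^5 = (-1/768) x^5
  k = 2: (-1)^2 / (2! * 5! * 2^7) x^7 = 1/(2*120*128) x^7 = (1/30720) x^7
Hence J_3(x) = x^7/30720 - x^5/768 + x^3/48 + ....

J_3(x); series = x^7/30720 - x^5/768 + x^3/48


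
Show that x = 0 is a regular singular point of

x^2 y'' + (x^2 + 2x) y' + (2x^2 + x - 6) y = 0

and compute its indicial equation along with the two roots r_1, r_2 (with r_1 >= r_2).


Divide by x^2 to reach normal form y'' + P_1(x) y' + P_2(x) y = 0 with P_1(x) = 1 + 2/x and P_2(x) = 2 + 1/x - 6/x^2.
x = 0 is a singular point because the y'-coefficient 1 + 2/x has a pole at x = 0 and the y-coefficient 2 + 1/x - 6/x^2 has a pole at x = 0.
It is a regular singular point because x P_1(x) = p(x) = x + 2 and x^2 P_2(x) = q(x) = 2x^2 + x - 6 are polynomials, hence analytic at x = 0.
p(0) = 2,  q(0) = -6.
Indicial equation: r(r-1) + p(0) r + q(0) = 0, i.e. r^2 + (p(0) - 1) r + q(0) = 0, i.e. r^2 + 1 r - 6 = 0.
Discriminant: (1)^2 - 4(-6) = 25, so r = (-1 ± 5)/2.
Solving: r_1 = 2, r_2 = -3.

indicial: r^2 + 1 r - 6 = 0; roots r_1 = 2, r_2 = -3
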